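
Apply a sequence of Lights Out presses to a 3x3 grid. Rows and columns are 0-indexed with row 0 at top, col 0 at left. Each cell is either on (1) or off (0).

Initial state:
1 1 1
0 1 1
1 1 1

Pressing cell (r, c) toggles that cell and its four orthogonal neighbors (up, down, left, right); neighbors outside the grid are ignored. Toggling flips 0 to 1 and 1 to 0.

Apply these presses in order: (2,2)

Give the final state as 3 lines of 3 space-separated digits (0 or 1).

Answer: 1 1 1
0 1 0
1 0 0

Derivation:
After press 1 at (2,2):
1 1 1
0 1 0
1 0 0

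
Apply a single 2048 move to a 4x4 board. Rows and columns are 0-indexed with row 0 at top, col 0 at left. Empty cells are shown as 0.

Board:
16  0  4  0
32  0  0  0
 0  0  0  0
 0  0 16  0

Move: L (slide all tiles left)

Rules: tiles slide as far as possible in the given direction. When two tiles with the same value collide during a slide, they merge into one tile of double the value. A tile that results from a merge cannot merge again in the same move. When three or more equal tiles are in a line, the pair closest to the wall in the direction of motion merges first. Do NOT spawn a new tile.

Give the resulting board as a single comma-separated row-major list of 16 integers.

Slide left:
row 0: [16, 0, 4, 0] -> [16, 4, 0, 0]
row 1: [32, 0, 0, 0] -> [32, 0, 0, 0]
row 2: [0, 0, 0, 0] -> [0, 0, 0, 0]
row 3: [0, 0, 16, 0] -> [16, 0, 0, 0]

Answer: 16, 4, 0, 0, 32, 0, 0, 0, 0, 0, 0, 0, 16, 0, 0, 0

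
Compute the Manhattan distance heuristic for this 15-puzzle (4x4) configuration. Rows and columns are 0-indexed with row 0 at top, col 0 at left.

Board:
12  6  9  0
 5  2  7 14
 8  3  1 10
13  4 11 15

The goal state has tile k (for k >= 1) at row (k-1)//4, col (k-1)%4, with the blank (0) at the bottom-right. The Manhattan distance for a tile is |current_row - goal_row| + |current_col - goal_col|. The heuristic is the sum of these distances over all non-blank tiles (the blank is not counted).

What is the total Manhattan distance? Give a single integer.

Answer: 35

Derivation:
Tile 12: (0,0)->(2,3) = 5
Tile 6: (0,1)->(1,1) = 1
Tile 9: (0,2)->(2,0) = 4
Tile 5: (1,0)->(1,0) = 0
Tile 2: (1,1)->(0,1) = 1
Tile 7: (1,2)->(1,2) = 0
Tile 14: (1,3)->(3,1) = 4
Tile 8: (2,0)->(1,3) = 4
Tile 3: (2,1)->(0,2) = 3
Tile 1: (2,2)->(0,0) = 4
Tile 10: (2,3)->(2,1) = 2
Tile 13: (3,0)->(3,0) = 0
Tile 4: (3,1)->(0,3) = 5
Tile 11: (3,2)->(2,2) = 1
Tile 15: (3,3)->(3,2) = 1
Sum: 5 + 1 + 4 + 0 + 1 + 0 + 4 + 4 + 3 + 4 + 2 + 0 + 5 + 1 + 1 = 35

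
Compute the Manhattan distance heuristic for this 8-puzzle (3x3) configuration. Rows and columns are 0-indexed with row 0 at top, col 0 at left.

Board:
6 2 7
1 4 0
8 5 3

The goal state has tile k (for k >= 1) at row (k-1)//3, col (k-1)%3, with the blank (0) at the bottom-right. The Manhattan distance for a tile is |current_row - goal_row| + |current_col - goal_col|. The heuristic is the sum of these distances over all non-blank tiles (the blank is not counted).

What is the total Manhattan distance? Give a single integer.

Answer: 13

Derivation:
Tile 6: at (0,0), goal (1,2), distance |0-1|+|0-2| = 3
Tile 2: at (0,1), goal (0,1), distance |0-0|+|1-1| = 0
Tile 7: at (0,2), goal (2,0), distance |0-2|+|2-0| = 4
Tile 1: at (1,0), goal (0,0), distance |1-0|+|0-0| = 1
Tile 4: at (1,1), goal (1,0), distance |1-1|+|1-0| = 1
Tile 8: at (2,0), goal (2,1), distance |2-2|+|0-1| = 1
Tile 5: at (2,1), goal (1,1), distance |2-1|+|1-1| = 1
Tile 3: at (2,2), goal (0,2), distance |2-0|+|2-2| = 2
Sum: 3 + 0 + 4 + 1 + 1 + 1 + 1 + 2 = 13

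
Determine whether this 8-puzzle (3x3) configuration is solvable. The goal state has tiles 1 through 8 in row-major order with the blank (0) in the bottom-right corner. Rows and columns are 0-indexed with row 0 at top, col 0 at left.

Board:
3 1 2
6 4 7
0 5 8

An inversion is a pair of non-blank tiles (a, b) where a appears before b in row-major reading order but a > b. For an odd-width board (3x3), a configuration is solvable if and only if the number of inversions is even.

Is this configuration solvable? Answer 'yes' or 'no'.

Answer: no

Derivation:
Inversions (pairs i<j in row-major order where tile[i] > tile[j] > 0): 5
5 is odd, so the puzzle is not solvable.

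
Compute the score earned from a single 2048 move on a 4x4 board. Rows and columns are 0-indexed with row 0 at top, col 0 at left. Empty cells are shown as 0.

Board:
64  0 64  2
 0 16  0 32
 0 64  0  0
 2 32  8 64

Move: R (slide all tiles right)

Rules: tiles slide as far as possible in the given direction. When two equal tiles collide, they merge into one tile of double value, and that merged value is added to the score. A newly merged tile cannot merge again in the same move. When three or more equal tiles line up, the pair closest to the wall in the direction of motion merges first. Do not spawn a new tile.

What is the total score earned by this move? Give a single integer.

Answer: 128

Derivation:
Slide right:
row 0: [64, 0, 64, 2] -> [0, 0, 128, 2]  score +128 (running 128)
row 1: [0, 16, 0, 32] -> [0, 0, 16, 32]  score +0 (running 128)
row 2: [0, 64, 0, 0] -> [0, 0, 0, 64]  score +0 (running 128)
row 3: [2, 32, 8, 64] -> [2, 32, 8, 64]  score +0 (running 128)
Board after move:
  0   0 128   2
  0   0  16  32
  0   0   0  64
  2  32   8  64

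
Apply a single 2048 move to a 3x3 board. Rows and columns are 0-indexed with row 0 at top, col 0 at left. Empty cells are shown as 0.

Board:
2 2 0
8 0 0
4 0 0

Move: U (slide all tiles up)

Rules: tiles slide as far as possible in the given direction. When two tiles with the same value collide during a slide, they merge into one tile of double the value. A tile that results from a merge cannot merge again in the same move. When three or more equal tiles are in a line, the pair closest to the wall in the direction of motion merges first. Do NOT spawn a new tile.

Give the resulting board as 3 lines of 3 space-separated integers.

Answer: 2 2 0
8 0 0
4 0 0

Derivation:
Slide up:
col 0: [2, 8, 4] -> [2, 8, 4]
col 1: [2, 0, 0] -> [2, 0, 0]
col 2: [0, 0, 0] -> [0, 0, 0]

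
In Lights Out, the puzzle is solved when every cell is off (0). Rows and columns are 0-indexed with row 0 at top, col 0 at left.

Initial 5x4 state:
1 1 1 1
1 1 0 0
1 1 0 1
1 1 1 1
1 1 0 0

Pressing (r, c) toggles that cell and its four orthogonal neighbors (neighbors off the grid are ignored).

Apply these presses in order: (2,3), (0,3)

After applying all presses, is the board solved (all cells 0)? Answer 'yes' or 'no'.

After press 1 at (2,3):
1 1 1 1
1 1 0 1
1 1 1 0
1 1 1 0
1 1 0 0

After press 2 at (0,3):
1 1 0 0
1 1 0 0
1 1 1 0
1 1 1 0
1 1 0 0

Lights still on: 12

Answer: no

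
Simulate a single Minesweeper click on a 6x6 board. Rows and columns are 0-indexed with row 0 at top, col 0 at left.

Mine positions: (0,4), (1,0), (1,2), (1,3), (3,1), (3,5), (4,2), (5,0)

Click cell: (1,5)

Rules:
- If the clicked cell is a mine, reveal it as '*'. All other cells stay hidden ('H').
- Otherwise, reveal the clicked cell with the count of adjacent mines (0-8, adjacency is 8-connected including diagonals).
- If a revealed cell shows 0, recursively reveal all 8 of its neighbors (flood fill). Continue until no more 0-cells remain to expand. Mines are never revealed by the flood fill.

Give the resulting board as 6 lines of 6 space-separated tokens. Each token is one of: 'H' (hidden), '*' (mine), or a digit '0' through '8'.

H H H H H H
H H H H H 1
H H H H H H
H H H H H H
H H H H H H
H H H H H H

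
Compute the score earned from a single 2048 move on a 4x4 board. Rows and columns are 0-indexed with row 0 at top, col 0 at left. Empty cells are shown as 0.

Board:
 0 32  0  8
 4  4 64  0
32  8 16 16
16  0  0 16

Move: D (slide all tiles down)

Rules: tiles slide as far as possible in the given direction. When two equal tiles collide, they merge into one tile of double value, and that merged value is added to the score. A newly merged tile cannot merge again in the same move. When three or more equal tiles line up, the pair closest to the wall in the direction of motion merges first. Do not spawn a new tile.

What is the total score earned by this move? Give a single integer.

Answer: 32

Derivation:
Slide down:
col 0: [0, 4, 32, 16] -> [0, 4, 32, 16]  score +0 (running 0)
col 1: [32, 4, 8, 0] -> [0, 32, 4, 8]  score +0 (running 0)
col 2: [0, 64, 16, 0] -> [0, 0, 64, 16]  score +0 (running 0)
col 3: [8, 0, 16, 16] -> [0, 0, 8, 32]  score +32 (running 32)
Board after move:
 0  0  0  0
 4 32  0  0
32  4 64  8
16  8 16 32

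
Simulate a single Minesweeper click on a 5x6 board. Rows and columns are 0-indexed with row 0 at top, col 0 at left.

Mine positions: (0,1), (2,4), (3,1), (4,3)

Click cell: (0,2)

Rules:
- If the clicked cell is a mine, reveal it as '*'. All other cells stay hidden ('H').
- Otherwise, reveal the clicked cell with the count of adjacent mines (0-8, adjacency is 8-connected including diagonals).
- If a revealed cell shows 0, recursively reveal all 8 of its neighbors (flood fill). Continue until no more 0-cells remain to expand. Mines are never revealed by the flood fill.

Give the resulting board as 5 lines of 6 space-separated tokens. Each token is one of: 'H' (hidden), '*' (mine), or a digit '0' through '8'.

H H 1 H H H
H H H H H H
H H H H H H
H H H H H H
H H H H H H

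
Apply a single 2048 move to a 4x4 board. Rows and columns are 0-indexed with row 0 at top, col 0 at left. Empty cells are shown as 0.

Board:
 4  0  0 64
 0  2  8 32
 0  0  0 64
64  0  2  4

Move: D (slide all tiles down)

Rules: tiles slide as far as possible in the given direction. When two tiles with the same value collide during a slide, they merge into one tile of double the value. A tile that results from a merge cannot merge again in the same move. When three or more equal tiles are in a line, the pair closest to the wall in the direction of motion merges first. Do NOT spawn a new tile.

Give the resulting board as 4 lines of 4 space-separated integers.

Answer:  0  0  0 64
 0  0  0 32
 4  0  8 64
64  2  2  4

Derivation:
Slide down:
col 0: [4, 0, 0, 64] -> [0, 0, 4, 64]
col 1: [0, 2, 0, 0] -> [0, 0, 0, 2]
col 2: [0, 8, 0, 2] -> [0, 0, 8, 2]
col 3: [64, 32, 64, 4] -> [64, 32, 64, 4]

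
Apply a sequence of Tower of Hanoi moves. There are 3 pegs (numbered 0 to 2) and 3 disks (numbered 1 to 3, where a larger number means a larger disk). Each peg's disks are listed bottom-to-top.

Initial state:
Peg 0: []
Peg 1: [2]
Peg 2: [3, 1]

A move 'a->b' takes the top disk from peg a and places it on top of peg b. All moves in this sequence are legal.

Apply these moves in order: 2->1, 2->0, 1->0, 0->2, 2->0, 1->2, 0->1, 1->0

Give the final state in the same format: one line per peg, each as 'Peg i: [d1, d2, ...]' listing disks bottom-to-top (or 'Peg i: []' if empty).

After move 1 (2->1):
Peg 0: []
Peg 1: [2, 1]
Peg 2: [3]

After move 2 (2->0):
Peg 0: [3]
Peg 1: [2, 1]
Peg 2: []

After move 3 (1->0):
Peg 0: [3, 1]
Peg 1: [2]
Peg 2: []

After move 4 (0->2):
Peg 0: [3]
Peg 1: [2]
Peg 2: [1]

After move 5 (2->0):
Peg 0: [3, 1]
Peg 1: [2]
Peg 2: []

After move 6 (1->2):
Peg 0: [3, 1]
Peg 1: []
Peg 2: [2]

After move 7 (0->1):
Peg 0: [3]
Peg 1: [1]
Peg 2: [2]

After move 8 (1->0):
Peg 0: [3, 1]
Peg 1: []
Peg 2: [2]

Answer: Peg 0: [3, 1]
Peg 1: []
Peg 2: [2]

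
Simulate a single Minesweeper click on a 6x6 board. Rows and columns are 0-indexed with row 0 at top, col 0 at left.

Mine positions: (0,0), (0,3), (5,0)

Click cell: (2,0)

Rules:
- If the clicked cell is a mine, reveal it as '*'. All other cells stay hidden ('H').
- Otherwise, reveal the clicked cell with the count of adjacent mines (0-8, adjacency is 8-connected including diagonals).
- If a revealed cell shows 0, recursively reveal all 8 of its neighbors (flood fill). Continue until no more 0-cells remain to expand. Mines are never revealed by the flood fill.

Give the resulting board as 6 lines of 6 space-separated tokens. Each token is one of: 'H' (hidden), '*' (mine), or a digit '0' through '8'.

H H H H 1 0
1 1 1 1 1 0
0 0 0 0 0 0
0 0 0 0 0 0
1 1 0 0 0 0
H 1 0 0 0 0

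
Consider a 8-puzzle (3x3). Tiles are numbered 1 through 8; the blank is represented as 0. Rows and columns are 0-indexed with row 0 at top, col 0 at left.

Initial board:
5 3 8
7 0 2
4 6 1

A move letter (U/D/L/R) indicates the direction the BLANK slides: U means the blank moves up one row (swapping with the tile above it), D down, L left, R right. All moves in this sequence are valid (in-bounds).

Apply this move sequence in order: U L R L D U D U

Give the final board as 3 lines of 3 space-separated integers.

After move 1 (U):
5 0 8
7 3 2
4 6 1

After move 2 (L):
0 5 8
7 3 2
4 6 1

After move 3 (R):
5 0 8
7 3 2
4 6 1

After move 4 (L):
0 5 8
7 3 2
4 6 1

After move 5 (D):
7 5 8
0 3 2
4 6 1

After move 6 (U):
0 5 8
7 3 2
4 6 1

After move 7 (D):
7 5 8
0 3 2
4 6 1

After move 8 (U):
0 5 8
7 3 2
4 6 1

Answer: 0 5 8
7 3 2
4 6 1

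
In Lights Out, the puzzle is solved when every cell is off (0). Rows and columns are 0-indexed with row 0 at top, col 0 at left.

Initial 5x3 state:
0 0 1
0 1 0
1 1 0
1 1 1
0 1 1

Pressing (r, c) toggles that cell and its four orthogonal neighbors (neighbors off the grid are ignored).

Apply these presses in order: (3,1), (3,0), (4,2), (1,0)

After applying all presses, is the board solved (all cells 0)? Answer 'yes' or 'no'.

After press 1 at (3,1):
0 0 1
0 1 0
1 0 0
0 0 0
0 0 1

After press 2 at (3,0):
0 0 1
0 1 0
0 0 0
1 1 0
1 0 1

After press 3 at (4,2):
0 0 1
0 1 0
0 0 0
1 1 1
1 1 0

After press 4 at (1,0):
1 0 1
1 0 0
1 0 0
1 1 1
1 1 0

Lights still on: 9

Answer: no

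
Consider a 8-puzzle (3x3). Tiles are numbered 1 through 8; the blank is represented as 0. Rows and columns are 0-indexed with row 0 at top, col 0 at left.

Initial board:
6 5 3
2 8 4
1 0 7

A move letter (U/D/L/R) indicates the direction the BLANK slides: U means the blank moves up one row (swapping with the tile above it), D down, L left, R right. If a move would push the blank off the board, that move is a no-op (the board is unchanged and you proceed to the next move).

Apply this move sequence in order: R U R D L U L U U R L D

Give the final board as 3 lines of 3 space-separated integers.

After move 1 (R):
6 5 3
2 8 4
1 7 0

After move 2 (U):
6 5 3
2 8 0
1 7 4

After move 3 (R):
6 5 3
2 8 0
1 7 4

After move 4 (D):
6 5 3
2 8 4
1 7 0

After move 5 (L):
6 5 3
2 8 4
1 0 7

After move 6 (U):
6 5 3
2 0 4
1 8 7

After move 7 (L):
6 5 3
0 2 4
1 8 7

After move 8 (U):
0 5 3
6 2 4
1 8 7

After move 9 (U):
0 5 3
6 2 4
1 8 7

After move 10 (R):
5 0 3
6 2 4
1 8 7

After move 11 (L):
0 5 3
6 2 4
1 8 7

After move 12 (D):
6 5 3
0 2 4
1 8 7

Answer: 6 5 3
0 2 4
1 8 7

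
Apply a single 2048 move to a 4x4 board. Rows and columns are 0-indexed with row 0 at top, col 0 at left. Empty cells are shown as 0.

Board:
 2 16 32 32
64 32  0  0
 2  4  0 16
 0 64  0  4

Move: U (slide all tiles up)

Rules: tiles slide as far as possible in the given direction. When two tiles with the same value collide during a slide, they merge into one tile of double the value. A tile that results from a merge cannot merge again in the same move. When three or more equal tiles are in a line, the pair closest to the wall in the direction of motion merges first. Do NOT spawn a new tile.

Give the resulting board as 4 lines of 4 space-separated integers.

Answer:  2 16 32 32
64 32  0 16
 2  4  0  4
 0 64  0  0

Derivation:
Slide up:
col 0: [2, 64, 2, 0] -> [2, 64, 2, 0]
col 1: [16, 32, 4, 64] -> [16, 32, 4, 64]
col 2: [32, 0, 0, 0] -> [32, 0, 0, 0]
col 3: [32, 0, 16, 4] -> [32, 16, 4, 0]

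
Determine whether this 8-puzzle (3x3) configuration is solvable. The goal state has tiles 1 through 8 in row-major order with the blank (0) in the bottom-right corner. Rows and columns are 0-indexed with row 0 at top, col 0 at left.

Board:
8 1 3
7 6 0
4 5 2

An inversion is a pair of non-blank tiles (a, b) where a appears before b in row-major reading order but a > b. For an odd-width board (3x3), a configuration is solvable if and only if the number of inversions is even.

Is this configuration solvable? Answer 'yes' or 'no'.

Answer: no

Derivation:
Inversions (pairs i<j in row-major order where tile[i] > tile[j] > 0): 17
17 is odd, so the puzzle is not solvable.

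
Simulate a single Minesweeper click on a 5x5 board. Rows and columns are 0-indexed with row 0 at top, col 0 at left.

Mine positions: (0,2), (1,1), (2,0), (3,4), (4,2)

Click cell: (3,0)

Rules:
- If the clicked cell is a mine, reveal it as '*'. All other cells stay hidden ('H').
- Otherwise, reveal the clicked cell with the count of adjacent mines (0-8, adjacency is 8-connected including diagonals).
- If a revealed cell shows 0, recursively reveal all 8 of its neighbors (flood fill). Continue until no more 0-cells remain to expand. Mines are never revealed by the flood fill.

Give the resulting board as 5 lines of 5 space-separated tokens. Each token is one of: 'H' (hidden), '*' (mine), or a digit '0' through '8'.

H H H H H
H H H H H
H H H H H
1 H H H H
H H H H H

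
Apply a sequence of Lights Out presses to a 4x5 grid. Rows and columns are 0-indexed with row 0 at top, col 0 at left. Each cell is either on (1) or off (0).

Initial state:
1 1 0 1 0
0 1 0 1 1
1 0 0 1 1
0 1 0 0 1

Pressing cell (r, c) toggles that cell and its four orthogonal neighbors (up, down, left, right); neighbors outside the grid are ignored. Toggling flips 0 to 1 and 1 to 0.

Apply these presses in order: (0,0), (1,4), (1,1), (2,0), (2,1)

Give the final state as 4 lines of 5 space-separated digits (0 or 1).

Answer: 0 1 0 1 1
1 1 1 0 0
1 1 1 1 0
1 0 0 0 1

Derivation:
After press 1 at (0,0):
0 0 0 1 0
1 1 0 1 1
1 0 0 1 1
0 1 0 0 1

After press 2 at (1,4):
0 0 0 1 1
1 1 0 0 0
1 0 0 1 0
0 1 0 0 1

After press 3 at (1,1):
0 1 0 1 1
0 0 1 0 0
1 1 0 1 0
0 1 0 0 1

After press 4 at (2,0):
0 1 0 1 1
1 0 1 0 0
0 0 0 1 0
1 1 0 0 1

After press 5 at (2,1):
0 1 0 1 1
1 1 1 0 0
1 1 1 1 0
1 0 0 0 1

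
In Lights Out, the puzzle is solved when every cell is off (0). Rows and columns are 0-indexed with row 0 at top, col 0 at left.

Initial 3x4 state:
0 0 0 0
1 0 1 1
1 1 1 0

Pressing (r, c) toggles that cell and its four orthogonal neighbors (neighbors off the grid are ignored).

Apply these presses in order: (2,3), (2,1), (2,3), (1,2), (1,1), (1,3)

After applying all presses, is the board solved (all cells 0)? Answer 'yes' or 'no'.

Answer: no

Derivation:
After press 1 at (2,3):
0 0 0 0
1 0 1 0
1 1 0 1

After press 2 at (2,1):
0 0 0 0
1 1 1 0
0 0 1 1

After press 3 at (2,3):
0 0 0 0
1 1 1 1
0 0 0 0

After press 4 at (1,2):
0 0 1 0
1 0 0 0
0 0 1 0

After press 5 at (1,1):
0 1 1 0
0 1 1 0
0 1 1 0

After press 6 at (1,3):
0 1 1 1
0 1 0 1
0 1 1 1

Lights still on: 8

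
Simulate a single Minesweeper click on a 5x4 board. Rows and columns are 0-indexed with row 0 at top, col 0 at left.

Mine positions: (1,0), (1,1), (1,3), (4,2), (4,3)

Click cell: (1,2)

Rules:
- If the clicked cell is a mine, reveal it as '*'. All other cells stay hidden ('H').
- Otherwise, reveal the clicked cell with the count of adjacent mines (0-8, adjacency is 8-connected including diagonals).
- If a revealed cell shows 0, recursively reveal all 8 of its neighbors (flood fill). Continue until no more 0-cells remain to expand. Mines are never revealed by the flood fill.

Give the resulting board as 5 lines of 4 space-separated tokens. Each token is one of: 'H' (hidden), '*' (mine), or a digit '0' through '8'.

H H H H
H H 2 H
H H H H
H H H H
H H H H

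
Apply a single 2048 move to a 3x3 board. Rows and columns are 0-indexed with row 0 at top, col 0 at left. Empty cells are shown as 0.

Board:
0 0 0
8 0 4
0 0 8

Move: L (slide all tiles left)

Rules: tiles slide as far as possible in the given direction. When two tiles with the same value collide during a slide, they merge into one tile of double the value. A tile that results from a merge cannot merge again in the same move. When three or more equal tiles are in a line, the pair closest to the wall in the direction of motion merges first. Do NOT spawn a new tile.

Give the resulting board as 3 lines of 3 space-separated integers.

Slide left:
row 0: [0, 0, 0] -> [0, 0, 0]
row 1: [8, 0, 4] -> [8, 4, 0]
row 2: [0, 0, 8] -> [8, 0, 0]

Answer: 0 0 0
8 4 0
8 0 0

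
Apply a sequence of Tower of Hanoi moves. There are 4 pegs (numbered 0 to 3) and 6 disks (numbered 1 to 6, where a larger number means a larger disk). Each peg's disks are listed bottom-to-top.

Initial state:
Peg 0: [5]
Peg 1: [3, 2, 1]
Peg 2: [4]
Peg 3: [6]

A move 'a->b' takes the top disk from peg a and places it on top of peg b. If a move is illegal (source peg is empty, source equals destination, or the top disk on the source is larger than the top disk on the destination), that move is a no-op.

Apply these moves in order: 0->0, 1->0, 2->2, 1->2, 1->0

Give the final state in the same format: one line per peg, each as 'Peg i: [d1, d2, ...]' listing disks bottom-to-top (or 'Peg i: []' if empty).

Answer: Peg 0: [5, 1]
Peg 1: [3]
Peg 2: [4, 2]
Peg 3: [6]

Derivation:
After move 1 (0->0):
Peg 0: [5]
Peg 1: [3, 2, 1]
Peg 2: [4]
Peg 3: [6]

After move 2 (1->0):
Peg 0: [5, 1]
Peg 1: [3, 2]
Peg 2: [4]
Peg 3: [6]

After move 3 (2->2):
Peg 0: [5, 1]
Peg 1: [3, 2]
Peg 2: [4]
Peg 3: [6]

After move 4 (1->2):
Peg 0: [5, 1]
Peg 1: [3]
Peg 2: [4, 2]
Peg 3: [6]

After move 5 (1->0):
Peg 0: [5, 1]
Peg 1: [3]
Peg 2: [4, 2]
Peg 3: [6]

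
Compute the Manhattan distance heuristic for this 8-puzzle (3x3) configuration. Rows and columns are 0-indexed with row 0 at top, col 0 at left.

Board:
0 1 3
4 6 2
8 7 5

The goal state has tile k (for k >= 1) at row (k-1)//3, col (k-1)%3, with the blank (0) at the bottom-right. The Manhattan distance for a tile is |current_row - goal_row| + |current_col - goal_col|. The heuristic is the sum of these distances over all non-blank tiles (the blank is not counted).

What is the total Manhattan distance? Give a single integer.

Answer: 8

Derivation:
Tile 1: at (0,1), goal (0,0), distance |0-0|+|1-0| = 1
Tile 3: at (0,2), goal (0,2), distance |0-0|+|2-2| = 0
Tile 4: at (1,0), goal (1,0), distance |1-1|+|0-0| = 0
Tile 6: at (1,1), goal (1,2), distance |1-1|+|1-2| = 1
Tile 2: at (1,2), goal (0,1), distance |1-0|+|2-1| = 2
Tile 8: at (2,0), goal (2,1), distance |2-2|+|0-1| = 1
Tile 7: at (2,1), goal (2,0), distance |2-2|+|1-0| = 1
Tile 5: at (2,2), goal (1,1), distance |2-1|+|2-1| = 2
Sum: 1 + 0 + 0 + 1 + 2 + 1 + 1 + 2 = 8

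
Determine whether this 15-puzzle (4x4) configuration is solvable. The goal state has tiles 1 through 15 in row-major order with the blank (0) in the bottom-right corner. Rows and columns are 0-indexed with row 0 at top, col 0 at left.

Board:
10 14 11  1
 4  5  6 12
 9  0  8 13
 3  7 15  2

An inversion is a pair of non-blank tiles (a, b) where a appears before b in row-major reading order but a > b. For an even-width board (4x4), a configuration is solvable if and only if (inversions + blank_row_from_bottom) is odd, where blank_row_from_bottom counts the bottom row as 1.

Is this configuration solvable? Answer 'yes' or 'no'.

Inversions: 54
Blank is in row 2 (0-indexed from top), which is row 2 counting from the bottom (bottom = 1).
54 + 2 = 56, which is even, so the puzzle is not solvable.

Answer: no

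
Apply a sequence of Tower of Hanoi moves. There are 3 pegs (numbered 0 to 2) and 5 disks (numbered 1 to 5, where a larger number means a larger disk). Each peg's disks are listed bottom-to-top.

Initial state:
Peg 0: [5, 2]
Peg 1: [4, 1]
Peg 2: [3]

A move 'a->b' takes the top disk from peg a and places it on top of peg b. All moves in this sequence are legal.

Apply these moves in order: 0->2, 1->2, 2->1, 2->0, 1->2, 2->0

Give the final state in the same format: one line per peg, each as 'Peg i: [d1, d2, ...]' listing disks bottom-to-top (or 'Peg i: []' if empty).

After move 1 (0->2):
Peg 0: [5]
Peg 1: [4, 1]
Peg 2: [3, 2]

After move 2 (1->2):
Peg 0: [5]
Peg 1: [4]
Peg 2: [3, 2, 1]

After move 3 (2->1):
Peg 0: [5]
Peg 1: [4, 1]
Peg 2: [3, 2]

After move 4 (2->0):
Peg 0: [5, 2]
Peg 1: [4, 1]
Peg 2: [3]

After move 5 (1->2):
Peg 0: [5, 2]
Peg 1: [4]
Peg 2: [3, 1]

After move 6 (2->0):
Peg 0: [5, 2, 1]
Peg 1: [4]
Peg 2: [3]

Answer: Peg 0: [5, 2, 1]
Peg 1: [4]
Peg 2: [3]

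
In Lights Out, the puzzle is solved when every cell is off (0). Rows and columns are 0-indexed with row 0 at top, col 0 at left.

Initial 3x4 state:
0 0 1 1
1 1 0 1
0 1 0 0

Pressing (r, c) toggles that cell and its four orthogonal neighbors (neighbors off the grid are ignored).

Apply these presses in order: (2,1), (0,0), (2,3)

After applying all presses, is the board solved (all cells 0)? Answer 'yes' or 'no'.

Answer: no

Derivation:
After press 1 at (2,1):
0 0 1 1
1 0 0 1
1 0 1 0

After press 2 at (0,0):
1 1 1 1
0 0 0 1
1 0 1 0

After press 3 at (2,3):
1 1 1 1
0 0 0 0
1 0 0 1

Lights still on: 6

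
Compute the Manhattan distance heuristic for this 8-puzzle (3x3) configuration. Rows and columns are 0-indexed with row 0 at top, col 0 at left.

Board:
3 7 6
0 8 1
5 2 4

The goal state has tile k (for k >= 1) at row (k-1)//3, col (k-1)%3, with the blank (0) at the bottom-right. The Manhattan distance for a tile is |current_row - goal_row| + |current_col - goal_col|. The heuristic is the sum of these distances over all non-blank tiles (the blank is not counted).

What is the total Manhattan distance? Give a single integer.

Tile 3: at (0,0), goal (0,2), distance |0-0|+|0-2| = 2
Tile 7: at (0,1), goal (2,0), distance |0-2|+|1-0| = 3
Tile 6: at (0,2), goal (1,2), distance |0-1|+|2-2| = 1
Tile 8: at (1,1), goal (2,1), distance |1-2|+|1-1| = 1
Tile 1: at (1,2), goal (0,0), distance |1-0|+|2-0| = 3
Tile 5: at (2,0), goal (1,1), distance |2-1|+|0-1| = 2
Tile 2: at (2,1), goal (0,1), distance |2-0|+|1-1| = 2
Tile 4: at (2,2), goal (1,0), distance |2-1|+|2-0| = 3
Sum: 2 + 3 + 1 + 1 + 3 + 2 + 2 + 3 = 17

Answer: 17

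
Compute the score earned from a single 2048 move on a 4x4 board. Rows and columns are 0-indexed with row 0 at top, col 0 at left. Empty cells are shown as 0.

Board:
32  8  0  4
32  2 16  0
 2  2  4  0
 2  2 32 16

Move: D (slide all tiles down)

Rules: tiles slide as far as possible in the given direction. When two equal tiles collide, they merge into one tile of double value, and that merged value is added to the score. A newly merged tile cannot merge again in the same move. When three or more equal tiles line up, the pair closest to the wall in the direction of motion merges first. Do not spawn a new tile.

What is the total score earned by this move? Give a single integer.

Slide down:
col 0: [32, 32, 2, 2] -> [0, 0, 64, 4]  score +68 (running 68)
col 1: [8, 2, 2, 2] -> [0, 8, 2, 4]  score +4 (running 72)
col 2: [0, 16, 4, 32] -> [0, 16, 4, 32]  score +0 (running 72)
col 3: [4, 0, 0, 16] -> [0, 0, 4, 16]  score +0 (running 72)
Board after move:
 0  0  0  0
 0  8 16  0
64  2  4  4
 4  4 32 16

Answer: 72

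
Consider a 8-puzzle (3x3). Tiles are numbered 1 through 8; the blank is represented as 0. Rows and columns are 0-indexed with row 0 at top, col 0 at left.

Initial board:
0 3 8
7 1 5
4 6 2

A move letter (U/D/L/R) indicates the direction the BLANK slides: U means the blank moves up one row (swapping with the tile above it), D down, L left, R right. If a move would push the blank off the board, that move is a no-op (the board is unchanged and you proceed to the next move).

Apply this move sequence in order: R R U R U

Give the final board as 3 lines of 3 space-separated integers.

After move 1 (R):
3 0 8
7 1 5
4 6 2

After move 2 (R):
3 8 0
7 1 5
4 6 2

After move 3 (U):
3 8 0
7 1 5
4 6 2

After move 4 (R):
3 8 0
7 1 5
4 6 2

After move 5 (U):
3 8 0
7 1 5
4 6 2

Answer: 3 8 0
7 1 5
4 6 2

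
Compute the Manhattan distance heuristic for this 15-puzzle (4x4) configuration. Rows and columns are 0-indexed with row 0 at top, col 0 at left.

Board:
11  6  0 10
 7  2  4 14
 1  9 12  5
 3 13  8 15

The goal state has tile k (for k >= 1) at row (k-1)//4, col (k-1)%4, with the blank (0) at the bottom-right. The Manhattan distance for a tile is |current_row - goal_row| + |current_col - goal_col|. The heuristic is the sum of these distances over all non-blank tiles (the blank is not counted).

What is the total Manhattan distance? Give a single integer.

Answer: 36

Derivation:
Tile 11: (0,0)->(2,2) = 4
Tile 6: (0,1)->(1,1) = 1
Tile 10: (0,3)->(2,1) = 4
Tile 7: (1,0)->(1,2) = 2
Tile 2: (1,1)->(0,1) = 1
Tile 4: (1,2)->(0,3) = 2
Tile 14: (1,3)->(3,1) = 4
Tile 1: (2,0)->(0,0) = 2
Tile 9: (2,1)->(2,0) = 1
Tile 12: (2,2)->(2,3) = 1
Tile 5: (2,3)->(1,0) = 4
Tile 3: (3,0)->(0,2) = 5
Tile 13: (3,1)->(3,0) = 1
Tile 8: (3,2)->(1,3) = 3
Tile 15: (3,3)->(3,2) = 1
Sum: 4 + 1 + 4 + 2 + 1 + 2 + 4 + 2 + 1 + 1 + 4 + 5 + 1 + 3 + 1 = 36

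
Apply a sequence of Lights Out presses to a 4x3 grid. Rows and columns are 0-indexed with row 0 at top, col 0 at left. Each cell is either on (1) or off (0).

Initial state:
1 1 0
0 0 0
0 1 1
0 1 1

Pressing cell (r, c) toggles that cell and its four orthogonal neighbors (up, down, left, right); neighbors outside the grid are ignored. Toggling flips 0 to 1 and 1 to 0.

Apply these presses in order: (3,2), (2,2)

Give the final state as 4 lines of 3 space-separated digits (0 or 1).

After press 1 at (3,2):
1 1 0
0 0 0
0 1 0
0 0 0

After press 2 at (2,2):
1 1 0
0 0 1
0 0 1
0 0 1

Answer: 1 1 0
0 0 1
0 0 1
0 0 1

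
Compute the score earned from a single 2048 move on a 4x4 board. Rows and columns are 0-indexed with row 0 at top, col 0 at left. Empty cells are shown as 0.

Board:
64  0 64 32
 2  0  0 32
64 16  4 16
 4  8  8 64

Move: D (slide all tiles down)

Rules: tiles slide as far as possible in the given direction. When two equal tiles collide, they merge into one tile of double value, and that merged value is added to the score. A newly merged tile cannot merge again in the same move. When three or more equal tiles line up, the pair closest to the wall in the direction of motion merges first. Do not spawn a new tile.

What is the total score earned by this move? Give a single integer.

Slide down:
col 0: [64, 2, 64, 4] -> [64, 2, 64, 4]  score +0 (running 0)
col 1: [0, 0, 16, 8] -> [0, 0, 16, 8]  score +0 (running 0)
col 2: [64, 0, 4, 8] -> [0, 64, 4, 8]  score +0 (running 0)
col 3: [32, 32, 16, 64] -> [0, 64, 16, 64]  score +64 (running 64)
Board after move:
64  0  0  0
 2  0 64 64
64 16  4 16
 4  8  8 64

Answer: 64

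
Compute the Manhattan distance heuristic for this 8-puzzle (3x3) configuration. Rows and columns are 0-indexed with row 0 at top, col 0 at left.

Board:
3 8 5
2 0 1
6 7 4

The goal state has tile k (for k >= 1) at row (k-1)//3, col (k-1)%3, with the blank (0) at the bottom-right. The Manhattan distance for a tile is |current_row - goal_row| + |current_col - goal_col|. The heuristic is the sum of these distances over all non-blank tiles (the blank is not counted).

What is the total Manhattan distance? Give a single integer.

Answer: 18

Derivation:
Tile 3: at (0,0), goal (0,2), distance |0-0|+|0-2| = 2
Tile 8: at (0,1), goal (2,1), distance |0-2|+|1-1| = 2
Tile 5: at (0,2), goal (1,1), distance |0-1|+|2-1| = 2
Tile 2: at (1,0), goal (0,1), distance |1-0|+|0-1| = 2
Tile 1: at (1,2), goal (0,0), distance |1-0|+|2-0| = 3
Tile 6: at (2,0), goal (1,2), distance |2-1|+|0-2| = 3
Tile 7: at (2,1), goal (2,0), distance |2-2|+|1-0| = 1
Tile 4: at (2,2), goal (1,0), distance |2-1|+|2-0| = 3
Sum: 2 + 2 + 2 + 2 + 3 + 3 + 1 + 3 = 18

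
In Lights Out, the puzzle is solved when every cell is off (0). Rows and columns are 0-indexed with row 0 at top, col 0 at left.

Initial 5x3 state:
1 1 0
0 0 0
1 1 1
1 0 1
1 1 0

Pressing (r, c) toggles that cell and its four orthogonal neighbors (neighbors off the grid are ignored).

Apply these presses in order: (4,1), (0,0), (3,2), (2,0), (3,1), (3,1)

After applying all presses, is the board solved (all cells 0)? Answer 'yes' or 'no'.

After press 1 at (4,1):
1 1 0
0 0 0
1 1 1
1 1 1
0 0 1

After press 2 at (0,0):
0 0 0
1 0 0
1 1 1
1 1 1
0 0 1

After press 3 at (3,2):
0 0 0
1 0 0
1 1 0
1 0 0
0 0 0

After press 4 at (2,0):
0 0 0
0 0 0
0 0 0
0 0 0
0 0 0

After press 5 at (3,1):
0 0 0
0 0 0
0 1 0
1 1 1
0 1 0

After press 6 at (3,1):
0 0 0
0 0 0
0 0 0
0 0 0
0 0 0

Lights still on: 0

Answer: yes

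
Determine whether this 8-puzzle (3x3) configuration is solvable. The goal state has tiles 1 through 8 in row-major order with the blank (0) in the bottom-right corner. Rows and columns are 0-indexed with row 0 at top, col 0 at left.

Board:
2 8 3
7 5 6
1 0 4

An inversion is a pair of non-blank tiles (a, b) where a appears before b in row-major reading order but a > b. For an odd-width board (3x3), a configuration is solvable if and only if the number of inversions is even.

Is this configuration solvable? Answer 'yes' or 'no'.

Answer: yes

Derivation:
Inversions (pairs i<j in row-major order where tile[i] > tile[j] > 0): 16
16 is even, so the puzzle is solvable.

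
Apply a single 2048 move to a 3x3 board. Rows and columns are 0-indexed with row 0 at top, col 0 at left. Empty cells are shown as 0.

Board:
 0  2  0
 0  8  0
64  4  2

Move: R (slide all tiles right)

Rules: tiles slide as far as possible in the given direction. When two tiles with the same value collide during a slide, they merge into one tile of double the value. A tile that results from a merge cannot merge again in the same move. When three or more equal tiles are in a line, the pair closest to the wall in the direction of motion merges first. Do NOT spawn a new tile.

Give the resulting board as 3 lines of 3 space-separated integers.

Answer:  0  0  2
 0  0  8
64  4  2

Derivation:
Slide right:
row 0: [0, 2, 0] -> [0, 0, 2]
row 1: [0, 8, 0] -> [0, 0, 8]
row 2: [64, 4, 2] -> [64, 4, 2]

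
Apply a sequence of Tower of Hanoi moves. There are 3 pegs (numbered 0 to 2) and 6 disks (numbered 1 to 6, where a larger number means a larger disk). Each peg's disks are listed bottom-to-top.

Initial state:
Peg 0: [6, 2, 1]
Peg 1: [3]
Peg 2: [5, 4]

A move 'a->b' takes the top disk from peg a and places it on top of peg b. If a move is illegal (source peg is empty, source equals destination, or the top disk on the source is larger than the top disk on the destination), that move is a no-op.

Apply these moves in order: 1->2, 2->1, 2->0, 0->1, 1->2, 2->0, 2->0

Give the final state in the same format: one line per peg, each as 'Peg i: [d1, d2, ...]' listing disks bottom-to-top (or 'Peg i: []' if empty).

After move 1 (1->2):
Peg 0: [6, 2, 1]
Peg 1: []
Peg 2: [5, 4, 3]

After move 2 (2->1):
Peg 0: [6, 2, 1]
Peg 1: [3]
Peg 2: [5, 4]

After move 3 (2->0):
Peg 0: [6, 2, 1]
Peg 1: [3]
Peg 2: [5, 4]

After move 4 (0->1):
Peg 0: [6, 2]
Peg 1: [3, 1]
Peg 2: [5, 4]

After move 5 (1->2):
Peg 0: [6, 2]
Peg 1: [3]
Peg 2: [5, 4, 1]

After move 6 (2->0):
Peg 0: [6, 2, 1]
Peg 1: [3]
Peg 2: [5, 4]

After move 7 (2->0):
Peg 0: [6, 2, 1]
Peg 1: [3]
Peg 2: [5, 4]

Answer: Peg 0: [6, 2, 1]
Peg 1: [3]
Peg 2: [5, 4]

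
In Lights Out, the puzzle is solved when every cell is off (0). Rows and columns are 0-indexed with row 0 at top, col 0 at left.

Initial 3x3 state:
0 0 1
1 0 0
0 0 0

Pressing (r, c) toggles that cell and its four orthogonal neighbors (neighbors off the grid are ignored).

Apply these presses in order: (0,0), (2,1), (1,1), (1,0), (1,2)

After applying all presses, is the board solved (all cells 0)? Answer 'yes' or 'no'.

Answer: yes

Derivation:
After press 1 at (0,0):
1 1 1
0 0 0
0 0 0

After press 2 at (2,1):
1 1 1
0 1 0
1 1 1

After press 3 at (1,1):
1 0 1
1 0 1
1 0 1

After press 4 at (1,0):
0 0 1
0 1 1
0 0 1

After press 5 at (1,2):
0 0 0
0 0 0
0 0 0

Lights still on: 0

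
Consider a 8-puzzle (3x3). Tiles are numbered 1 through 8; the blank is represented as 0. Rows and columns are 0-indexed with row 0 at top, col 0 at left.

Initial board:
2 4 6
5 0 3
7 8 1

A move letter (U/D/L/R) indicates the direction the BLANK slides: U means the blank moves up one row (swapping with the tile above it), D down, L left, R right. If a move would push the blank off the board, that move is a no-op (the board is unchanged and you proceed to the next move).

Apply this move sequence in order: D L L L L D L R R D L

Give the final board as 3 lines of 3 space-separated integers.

After move 1 (D):
2 4 6
5 8 3
7 0 1

After move 2 (L):
2 4 6
5 8 3
0 7 1

After move 3 (L):
2 4 6
5 8 3
0 7 1

After move 4 (L):
2 4 6
5 8 3
0 7 1

After move 5 (L):
2 4 6
5 8 3
0 7 1

After move 6 (D):
2 4 6
5 8 3
0 7 1

After move 7 (L):
2 4 6
5 8 3
0 7 1

After move 8 (R):
2 4 6
5 8 3
7 0 1

After move 9 (R):
2 4 6
5 8 3
7 1 0

After move 10 (D):
2 4 6
5 8 3
7 1 0

After move 11 (L):
2 4 6
5 8 3
7 0 1

Answer: 2 4 6
5 8 3
7 0 1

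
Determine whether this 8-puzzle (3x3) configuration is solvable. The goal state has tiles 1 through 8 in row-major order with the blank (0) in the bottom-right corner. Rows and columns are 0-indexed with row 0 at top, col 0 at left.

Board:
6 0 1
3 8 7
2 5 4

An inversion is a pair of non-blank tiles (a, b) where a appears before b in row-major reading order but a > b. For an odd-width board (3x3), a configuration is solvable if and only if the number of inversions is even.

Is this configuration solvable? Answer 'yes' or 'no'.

Inversions (pairs i<j in row-major order where tile[i] > tile[j] > 0): 14
14 is even, so the puzzle is solvable.

Answer: yes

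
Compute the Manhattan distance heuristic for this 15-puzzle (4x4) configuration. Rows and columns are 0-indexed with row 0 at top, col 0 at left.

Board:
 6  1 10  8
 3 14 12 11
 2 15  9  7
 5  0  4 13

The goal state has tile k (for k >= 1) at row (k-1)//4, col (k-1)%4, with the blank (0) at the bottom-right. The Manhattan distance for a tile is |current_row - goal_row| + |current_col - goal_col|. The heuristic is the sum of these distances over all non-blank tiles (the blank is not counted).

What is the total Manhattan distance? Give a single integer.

Tile 6: (0,0)->(1,1) = 2
Tile 1: (0,1)->(0,0) = 1
Tile 10: (0,2)->(2,1) = 3
Tile 8: (0,3)->(1,3) = 1
Tile 3: (1,0)->(0,2) = 3
Tile 14: (1,1)->(3,1) = 2
Tile 12: (1,2)->(2,3) = 2
Tile 11: (1,3)->(2,2) = 2
Tile 2: (2,0)->(0,1) = 3
Tile 15: (2,1)->(3,2) = 2
Tile 9: (2,2)->(2,0) = 2
Tile 7: (2,3)->(1,2) = 2
Tile 5: (3,0)->(1,0) = 2
Tile 4: (3,2)->(0,3) = 4
Tile 13: (3,3)->(3,0) = 3
Sum: 2 + 1 + 3 + 1 + 3 + 2 + 2 + 2 + 3 + 2 + 2 + 2 + 2 + 4 + 3 = 34

Answer: 34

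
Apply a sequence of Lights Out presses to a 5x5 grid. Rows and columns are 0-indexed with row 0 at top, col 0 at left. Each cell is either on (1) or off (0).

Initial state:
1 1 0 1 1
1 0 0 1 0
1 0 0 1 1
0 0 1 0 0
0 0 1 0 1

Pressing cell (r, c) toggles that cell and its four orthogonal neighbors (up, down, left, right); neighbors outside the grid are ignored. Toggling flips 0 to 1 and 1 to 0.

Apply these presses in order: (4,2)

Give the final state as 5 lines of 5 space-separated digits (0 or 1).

After press 1 at (4,2):
1 1 0 1 1
1 0 0 1 0
1 0 0 1 1
0 0 0 0 0
0 1 0 1 1

Answer: 1 1 0 1 1
1 0 0 1 0
1 0 0 1 1
0 0 0 0 0
0 1 0 1 1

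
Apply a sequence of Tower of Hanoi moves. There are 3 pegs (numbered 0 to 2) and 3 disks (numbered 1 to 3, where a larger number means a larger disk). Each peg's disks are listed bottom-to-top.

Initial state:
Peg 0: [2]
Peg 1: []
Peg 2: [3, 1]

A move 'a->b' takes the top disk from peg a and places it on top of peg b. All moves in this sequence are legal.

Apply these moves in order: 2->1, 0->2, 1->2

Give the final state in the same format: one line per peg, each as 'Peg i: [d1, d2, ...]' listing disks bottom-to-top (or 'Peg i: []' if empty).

After move 1 (2->1):
Peg 0: [2]
Peg 1: [1]
Peg 2: [3]

After move 2 (0->2):
Peg 0: []
Peg 1: [1]
Peg 2: [3, 2]

After move 3 (1->2):
Peg 0: []
Peg 1: []
Peg 2: [3, 2, 1]

Answer: Peg 0: []
Peg 1: []
Peg 2: [3, 2, 1]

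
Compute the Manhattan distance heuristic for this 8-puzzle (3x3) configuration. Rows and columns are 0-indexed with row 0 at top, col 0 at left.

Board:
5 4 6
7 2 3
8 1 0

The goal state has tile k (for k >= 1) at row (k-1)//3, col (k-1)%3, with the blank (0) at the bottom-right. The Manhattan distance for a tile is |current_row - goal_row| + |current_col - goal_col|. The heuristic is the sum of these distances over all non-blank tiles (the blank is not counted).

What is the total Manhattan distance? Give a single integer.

Tile 5: (0,0)->(1,1) = 2
Tile 4: (0,1)->(1,0) = 2
Tile 6: (0,2)->(1,2) = 1
Tile 7: (1,0)->(2,0) = 1
Tile 2: (1,1)->(0,1) = 1
Tile 3: (1,2)->(0,2) = 1
Tile 8: (2,0)->(2,1) = 1
Tile 1: (2,1)->(0,0) = 3
Sum: 2 + 2 + 1 + 1 + 1 + 1 + 1 + 3 = 12

Answer: 12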